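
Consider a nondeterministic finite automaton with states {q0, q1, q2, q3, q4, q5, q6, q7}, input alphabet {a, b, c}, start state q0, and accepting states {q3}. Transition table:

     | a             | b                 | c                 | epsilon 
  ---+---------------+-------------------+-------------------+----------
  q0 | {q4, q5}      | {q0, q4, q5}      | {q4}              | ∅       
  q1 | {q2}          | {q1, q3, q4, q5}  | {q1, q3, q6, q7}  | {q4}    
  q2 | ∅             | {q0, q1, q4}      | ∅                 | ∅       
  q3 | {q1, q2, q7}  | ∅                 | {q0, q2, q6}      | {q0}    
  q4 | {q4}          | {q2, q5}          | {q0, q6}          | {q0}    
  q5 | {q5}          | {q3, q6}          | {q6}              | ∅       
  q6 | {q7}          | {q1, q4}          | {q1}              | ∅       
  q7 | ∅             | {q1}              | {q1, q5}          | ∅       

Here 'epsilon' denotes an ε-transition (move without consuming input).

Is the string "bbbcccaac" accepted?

No

Start in {q0}.
Read 'b': q0→{q0, q4, q5}; now {q0, q4, q5}.
Read 'b': q0→{q0, q4, q5}, q4→{q2, q5}, q5→{q3, q6}; now {q0, q2, q3, q4, q5, q6}.
Read 'b': q0→{q0, q4, q5}, q2→{q0, q1, q4}, q3→∅, q4→{q2, q5}, q5→{q3, q6}, q6→{q1, q4}; now {q0, q1, q2, q3, q4, q5, q6}.
Read 'c': q0→{q4}, q1→{q1, q3, q6, q7}, q2→∅, q3→{q0, q2, q6}, q4→{q0, q6}, q5→{q6}, q6→{q1}; now {q0, q1, q2, q3, q4, q6, q7}.
Read 'c': q0→{q4}, q1→{q1, q3, q6, q7}, q2→∅, q3→{q0, q2, q6}, q4→{q0, q6}, q6→{q1}, q7→{q1, q5}; now {q0, q1, q2, q3, q4, q5, q6, q7}.
Read 'c': q0→{q4}, q1→{q1, q3, q6, q7}, q2→∅, q3→{q0, q2, q6}, q4→{q0, q6}, q5→{q6}, q6→{q1}, q7→{q1, q5}; now {q0, q1, q2, q3, q4, q5, q6, q7}.
Read 'a': q0→{q4, q5}, q1→{q2}, q2→∅, q3→{q1, q2, q7}, q4→{q4}, q5→{q5}, q6→{q7}, q7→∅; union {q1, q2, q4, q5, q7}; ε-closure = {q0, q1, q2, q4, q5, q7}.
Read 'a': q0→{q4, q5}, q1→{q2}, q2→∅, q4→{q4}, q5→{q5}, q7→∅; union {q2, q4, q5}; ε-closure = {q0, q2, q4, q5}.
Read 'c': q0→{q4}, q2→∅, q4→{q0, q6}, q5→{q6}; now {q0, q4, q6}.
The final set {q0, q4, q6} contains no accepting state.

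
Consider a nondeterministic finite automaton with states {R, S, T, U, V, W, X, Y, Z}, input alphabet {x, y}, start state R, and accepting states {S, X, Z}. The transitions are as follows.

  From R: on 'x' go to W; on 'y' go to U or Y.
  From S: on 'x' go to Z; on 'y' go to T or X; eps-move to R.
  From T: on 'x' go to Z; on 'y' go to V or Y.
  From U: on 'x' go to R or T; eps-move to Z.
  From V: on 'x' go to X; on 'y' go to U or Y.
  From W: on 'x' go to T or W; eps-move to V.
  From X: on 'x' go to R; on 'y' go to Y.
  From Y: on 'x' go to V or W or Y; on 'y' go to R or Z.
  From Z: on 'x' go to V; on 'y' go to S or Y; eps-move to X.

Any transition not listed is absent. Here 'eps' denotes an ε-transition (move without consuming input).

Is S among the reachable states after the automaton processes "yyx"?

No

Start in {R}.
Read 'y': R→{U, Y}; union {U, Y}; ε-closure = {U, X, Y, Z}.
Read 'y': U→∅, X→{Y}, Y→{R, Z}, Z→{S, Y}; union {R, S, Y, Z}; ε-closure = {R, S, X, Y, Z}.
Read 'x': R→{W}, S→{Z}, X→{R}, Y→{V, W, Y}, Z→{V}; union {R, V, W, Y, Z}; ε-closure = {R, V, W, X, Y, Z}.
State S is not in {R, V, W, X, Y, Z}.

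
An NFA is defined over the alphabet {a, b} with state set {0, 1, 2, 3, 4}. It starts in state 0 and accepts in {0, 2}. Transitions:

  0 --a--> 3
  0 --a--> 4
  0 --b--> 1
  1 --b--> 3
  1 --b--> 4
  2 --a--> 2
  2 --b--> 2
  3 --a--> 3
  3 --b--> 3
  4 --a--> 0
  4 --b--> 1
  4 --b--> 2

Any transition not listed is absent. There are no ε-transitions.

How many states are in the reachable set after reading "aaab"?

3

Start in {0}.
Read 'a': {0} → {3, 4}.
Read 'a': {3, 4} → {0, 3}.
Read 'a': {0, 3} → {3, 4}.
Read 'b': {3, 4} → {1, 2, 3}.
That set has 3 states.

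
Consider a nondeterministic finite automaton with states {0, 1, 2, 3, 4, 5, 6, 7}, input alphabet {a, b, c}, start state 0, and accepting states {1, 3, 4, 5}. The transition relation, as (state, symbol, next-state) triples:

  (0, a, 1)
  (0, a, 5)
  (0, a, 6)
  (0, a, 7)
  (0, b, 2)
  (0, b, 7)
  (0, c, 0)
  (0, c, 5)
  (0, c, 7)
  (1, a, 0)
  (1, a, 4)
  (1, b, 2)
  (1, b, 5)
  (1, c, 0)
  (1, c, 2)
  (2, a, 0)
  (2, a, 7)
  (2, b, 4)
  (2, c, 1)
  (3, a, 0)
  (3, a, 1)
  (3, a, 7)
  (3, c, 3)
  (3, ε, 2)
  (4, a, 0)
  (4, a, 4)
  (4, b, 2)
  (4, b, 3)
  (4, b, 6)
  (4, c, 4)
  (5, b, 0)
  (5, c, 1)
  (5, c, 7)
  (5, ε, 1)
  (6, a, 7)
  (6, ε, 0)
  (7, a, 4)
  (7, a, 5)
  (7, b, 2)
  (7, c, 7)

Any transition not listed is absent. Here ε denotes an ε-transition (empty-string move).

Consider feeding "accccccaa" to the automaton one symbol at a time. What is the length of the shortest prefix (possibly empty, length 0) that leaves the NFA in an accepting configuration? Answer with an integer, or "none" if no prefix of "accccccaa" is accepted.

1

Start in {0}.
Read 'a': 0→{1, 5, 6, 7}; union {1, 5, 6, 7}; ε-closure = {0, 1, 5, 6, 7}.
None of the earlier sets intersect F, but {0, 1, 5, 6, 7} does.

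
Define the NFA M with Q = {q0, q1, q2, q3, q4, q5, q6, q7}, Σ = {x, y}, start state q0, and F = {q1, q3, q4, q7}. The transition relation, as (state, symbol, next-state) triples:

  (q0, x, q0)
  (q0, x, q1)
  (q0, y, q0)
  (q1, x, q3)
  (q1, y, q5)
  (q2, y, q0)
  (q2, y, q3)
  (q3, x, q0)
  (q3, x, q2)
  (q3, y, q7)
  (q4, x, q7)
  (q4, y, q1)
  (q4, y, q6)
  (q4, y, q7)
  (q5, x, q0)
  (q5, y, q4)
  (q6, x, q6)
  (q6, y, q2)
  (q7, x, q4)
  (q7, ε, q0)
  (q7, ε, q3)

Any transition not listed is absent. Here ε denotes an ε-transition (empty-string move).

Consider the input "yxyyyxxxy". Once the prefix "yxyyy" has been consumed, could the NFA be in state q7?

Yes

Start in {q0}.
Read 'y': {q0} → {q0}.
Read 'x': {q0} → {q0, q1}.
Read 'y': {q0, q1} → {q0, q5}.
Read 'y': {q0, q5} → {q0, q4}.
Read 'y': {q0, q4} → {q0, q1, q3, q6, q7}.
State q7 is in {q0, q1, q3, q6, q7}.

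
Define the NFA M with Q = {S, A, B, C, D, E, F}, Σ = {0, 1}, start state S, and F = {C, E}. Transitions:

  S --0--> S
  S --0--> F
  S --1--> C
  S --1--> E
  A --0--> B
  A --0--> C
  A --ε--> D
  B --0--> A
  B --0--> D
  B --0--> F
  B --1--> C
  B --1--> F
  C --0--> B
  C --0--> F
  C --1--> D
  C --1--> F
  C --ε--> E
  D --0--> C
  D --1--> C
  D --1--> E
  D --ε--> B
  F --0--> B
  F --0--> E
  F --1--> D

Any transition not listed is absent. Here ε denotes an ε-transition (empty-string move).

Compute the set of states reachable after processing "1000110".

{A, B, C, D, E, F}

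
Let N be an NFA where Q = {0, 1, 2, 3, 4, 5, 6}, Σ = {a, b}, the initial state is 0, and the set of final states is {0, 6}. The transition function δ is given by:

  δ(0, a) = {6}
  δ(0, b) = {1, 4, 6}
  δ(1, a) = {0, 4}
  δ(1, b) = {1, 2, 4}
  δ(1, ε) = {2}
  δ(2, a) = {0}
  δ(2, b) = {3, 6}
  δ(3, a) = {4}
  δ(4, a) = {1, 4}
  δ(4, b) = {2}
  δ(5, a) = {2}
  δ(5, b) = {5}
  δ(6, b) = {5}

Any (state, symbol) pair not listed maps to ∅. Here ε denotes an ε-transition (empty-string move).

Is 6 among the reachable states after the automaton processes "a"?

Yes

Start in {0}.
Read 'a': 0→{6}; now {6}.
State 6 is in {6}.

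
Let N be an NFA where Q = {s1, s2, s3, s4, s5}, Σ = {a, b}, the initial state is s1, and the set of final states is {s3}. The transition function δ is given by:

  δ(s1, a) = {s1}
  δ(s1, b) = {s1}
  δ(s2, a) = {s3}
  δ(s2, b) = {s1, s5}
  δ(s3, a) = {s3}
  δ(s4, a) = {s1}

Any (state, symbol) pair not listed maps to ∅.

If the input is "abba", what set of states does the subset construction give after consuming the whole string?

{s1}

Start in {s1}.
Read 'a': {s1} → {s1}.
Read 'b': {s1} → {s1}.
Read 'b': {s1} → {s1}.
Read 'a': {s1} → {s1}.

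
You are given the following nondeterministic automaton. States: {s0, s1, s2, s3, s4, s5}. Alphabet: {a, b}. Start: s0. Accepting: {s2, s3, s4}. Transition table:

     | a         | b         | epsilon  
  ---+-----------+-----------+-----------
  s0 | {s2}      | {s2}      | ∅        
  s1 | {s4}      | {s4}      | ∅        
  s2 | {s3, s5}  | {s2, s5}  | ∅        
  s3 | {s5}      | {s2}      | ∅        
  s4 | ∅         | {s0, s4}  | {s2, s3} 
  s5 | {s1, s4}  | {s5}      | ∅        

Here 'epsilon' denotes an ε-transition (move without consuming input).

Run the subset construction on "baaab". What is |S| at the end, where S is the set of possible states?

5

Start in {s0}.
Read 'b': s0→{s2}; now {s2}.
Read 'a': s2→{s3, s5}; now {s3, s5}.
Read 'a': s3→{s5}, s5→{s1, s4}; union {s1, s4, s5}; ε-closure = {s1, s2, s3, s4, s5}.
Read 'a': s1→{s4}, s2→{s3, s5}, s3→{s5}, s4→∅, s5→{s1, s4}; union {s1, s3, s4, s5}; ε-closure = {s1, s2, s3, s4, s5}.
Read 'b': s1→{s4}, s2→{s2, s5}, s3→{s2}, s4→{s0, s4}, s5→{s5}; union {s0, s2, s4, s5}; ε-closure = {s0, s2, s3, s4, s5}.
That set has 5 states.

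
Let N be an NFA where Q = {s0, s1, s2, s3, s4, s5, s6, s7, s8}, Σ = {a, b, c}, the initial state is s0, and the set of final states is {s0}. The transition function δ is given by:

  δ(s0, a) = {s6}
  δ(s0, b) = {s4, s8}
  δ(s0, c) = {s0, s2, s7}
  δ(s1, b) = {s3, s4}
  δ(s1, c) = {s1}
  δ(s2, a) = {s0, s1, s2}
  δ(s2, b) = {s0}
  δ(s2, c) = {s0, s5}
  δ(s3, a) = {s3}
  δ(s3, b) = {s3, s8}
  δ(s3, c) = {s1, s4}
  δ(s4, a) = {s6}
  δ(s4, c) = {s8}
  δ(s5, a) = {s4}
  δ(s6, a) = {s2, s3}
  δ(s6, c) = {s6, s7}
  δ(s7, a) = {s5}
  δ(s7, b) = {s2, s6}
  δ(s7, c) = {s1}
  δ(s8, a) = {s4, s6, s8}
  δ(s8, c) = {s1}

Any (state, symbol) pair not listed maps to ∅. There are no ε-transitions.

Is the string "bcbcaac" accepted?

Start in {s0}.
Read 'b': s0→{s4, s8}; now {s4, s8}.
Read 'c': s4→{s8}, s8→{s1}; now {s1, s8}.
Read 'b': s1→{s3, s4}, s8→∅; now {s3, s4}.
Read 'c': s3→{s1, s4}, s4→{s8}; now {s1, s4, s8}.
Read 'a': s1→∅, s4→{s6}, s8→{s4, s6, s8}; now {s4, s6, s8}.
Read 'a': s4→{s6}, s6→{s2, s3}, s8→{s4, s6, s8}; now {s2, s3, s4, s6, s8}.
Read 'c': s2→{s0, s5}, s3→{s1, s4}, s4→{s8}, s6→{s6, s7}, s8→{s1}; now {s0, s1, s4, s5, s6, s7, s8}.
The final set {s0, s1, s4, s5, s6, s7, s8} contains the accepting state s0.

Yes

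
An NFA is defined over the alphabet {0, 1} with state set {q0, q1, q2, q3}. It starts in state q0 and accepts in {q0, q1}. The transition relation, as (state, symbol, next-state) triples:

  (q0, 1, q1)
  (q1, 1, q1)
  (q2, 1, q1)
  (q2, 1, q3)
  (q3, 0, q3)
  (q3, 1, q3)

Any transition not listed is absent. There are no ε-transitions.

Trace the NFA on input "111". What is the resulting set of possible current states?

{q1}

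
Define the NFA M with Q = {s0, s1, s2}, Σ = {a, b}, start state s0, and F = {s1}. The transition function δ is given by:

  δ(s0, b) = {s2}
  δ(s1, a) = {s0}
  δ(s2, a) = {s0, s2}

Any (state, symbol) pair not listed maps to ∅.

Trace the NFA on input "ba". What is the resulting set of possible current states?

Start in {s0}.
Read 'b': s0→{s2}; now {s2}.
Read 'a': s2→{s0, s2}; now {s0, s2}.

{s0, s2}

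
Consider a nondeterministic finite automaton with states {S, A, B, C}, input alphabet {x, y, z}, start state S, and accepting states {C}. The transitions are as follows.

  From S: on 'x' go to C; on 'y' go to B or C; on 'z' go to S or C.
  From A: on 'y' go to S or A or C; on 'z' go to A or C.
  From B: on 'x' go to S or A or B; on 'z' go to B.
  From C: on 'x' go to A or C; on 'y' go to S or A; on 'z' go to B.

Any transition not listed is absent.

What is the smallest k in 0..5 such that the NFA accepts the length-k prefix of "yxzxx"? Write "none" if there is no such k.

1

Start in {S}.
Read 'y': S→{B, C}; now {B, C}.
None of the earlier sets intersect F, but {B, C} does.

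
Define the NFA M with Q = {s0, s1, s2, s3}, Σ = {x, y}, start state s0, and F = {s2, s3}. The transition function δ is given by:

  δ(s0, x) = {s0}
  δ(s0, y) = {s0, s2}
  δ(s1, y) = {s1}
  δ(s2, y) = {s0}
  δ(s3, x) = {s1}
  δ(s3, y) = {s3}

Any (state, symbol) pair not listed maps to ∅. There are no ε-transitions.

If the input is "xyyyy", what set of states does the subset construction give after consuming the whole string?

{s0, s2}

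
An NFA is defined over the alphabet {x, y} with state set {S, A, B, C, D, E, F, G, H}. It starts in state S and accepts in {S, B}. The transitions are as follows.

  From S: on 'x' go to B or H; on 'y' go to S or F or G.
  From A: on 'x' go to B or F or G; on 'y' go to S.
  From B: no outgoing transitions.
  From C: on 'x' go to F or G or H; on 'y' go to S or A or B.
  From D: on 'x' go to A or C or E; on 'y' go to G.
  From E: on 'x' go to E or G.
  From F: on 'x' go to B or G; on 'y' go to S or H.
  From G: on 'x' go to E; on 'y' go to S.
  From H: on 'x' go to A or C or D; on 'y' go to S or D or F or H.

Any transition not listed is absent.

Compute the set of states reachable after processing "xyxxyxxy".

{S, A, B, D, F, G, H}

Start in {S}.
Read 'x': S→{B, H}; now {B, H}.
Read 'y': B→∅, H→{S, D, F, H}; now {S, D, F, H}.
Read 'x': S→{B, H}, D→{A, C, E}, F→{B, G}, H→{A, C, D}; now {A, B, C, D, E, G, H}.
Read 'x': A→{B, F, G}, B→∅, C→{F, G, H}, D→{A, C, E}, E→{E, G}, G→{E}, H→{A, C, D}; now {A, B, C, D, E, F, G, H}.
Read 'y': A→{S}, B→∅, C→{S, A, B}, D→{G}, E→∅, F→{S, H}, G→{S}, H→{S, D, F, H}; now {S, A, B, D, F, G, H}.
Read 'x': S→{B, H}, A→{B, F, G}, B→∅, D→{A, C, E}, F→{B, G}, G→{E}, H→{A, C, D}; now {A, B, C, D, E, F, G, H}.
Read 'x': A→{B, F, G}, B→∅, C→{F, G, H}, D→{A, C, E}, E→{E, G}, F→{B, G}, G→{E}, H→{A, C, D}; now {A, B, C, D, E, F, G, H}.
Read 'y': A→{S}, B→∅, C→{S, A, B}, D→{G}, E→∅, F→{S, H}, G→{S}, H→{S, D, F, H}; now {S, A, B, D, F, G, H}.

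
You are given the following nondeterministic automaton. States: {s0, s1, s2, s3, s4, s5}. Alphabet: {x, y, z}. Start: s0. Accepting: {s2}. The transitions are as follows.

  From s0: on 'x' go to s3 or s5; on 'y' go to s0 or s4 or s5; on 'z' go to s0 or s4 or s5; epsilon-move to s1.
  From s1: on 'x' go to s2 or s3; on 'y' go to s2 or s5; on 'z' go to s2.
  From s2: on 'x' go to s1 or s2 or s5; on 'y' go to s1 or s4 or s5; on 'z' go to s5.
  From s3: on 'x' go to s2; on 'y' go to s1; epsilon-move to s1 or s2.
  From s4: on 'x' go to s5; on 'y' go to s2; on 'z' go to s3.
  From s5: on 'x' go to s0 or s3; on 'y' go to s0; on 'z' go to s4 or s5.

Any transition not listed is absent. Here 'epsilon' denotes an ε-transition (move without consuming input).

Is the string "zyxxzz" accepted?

Start: ε-closure({s0}) = {s0, s1}.
Read 'z': {s0, s1} → {s0, s1, s2, s4, s5}.
Read 'y': {s0, s1, s2, s4, s5} → {s0, s1, s2, s4, s5}.
Read 'x': {s0, s1, s2, s4, s5} → {s0, s1, s2, s3, s5}.
Read 'x': {s0, s1, s2, s3, s5} → {s0, s1, s2, s3, s5}.
Read 'z': {s0, s1, s2, s3, s5} → {s0, s1, s2, s4, s5}.
Read 'z': {s0, s1, s2, s4, s5} → {s0, s1, s2, s3, s4, s5}.
The final set {s0, s1, s2, s3, s4, s5} contains the accepting state s2.

Yes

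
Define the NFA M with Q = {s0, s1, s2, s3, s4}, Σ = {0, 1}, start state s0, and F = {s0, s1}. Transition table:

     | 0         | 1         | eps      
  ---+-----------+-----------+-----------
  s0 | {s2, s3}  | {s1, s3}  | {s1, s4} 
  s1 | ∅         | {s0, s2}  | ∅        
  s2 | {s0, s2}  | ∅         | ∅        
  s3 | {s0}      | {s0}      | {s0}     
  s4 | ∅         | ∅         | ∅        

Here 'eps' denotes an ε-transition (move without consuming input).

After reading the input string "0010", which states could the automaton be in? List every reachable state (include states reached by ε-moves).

{s0, s1, s2, s3, s4}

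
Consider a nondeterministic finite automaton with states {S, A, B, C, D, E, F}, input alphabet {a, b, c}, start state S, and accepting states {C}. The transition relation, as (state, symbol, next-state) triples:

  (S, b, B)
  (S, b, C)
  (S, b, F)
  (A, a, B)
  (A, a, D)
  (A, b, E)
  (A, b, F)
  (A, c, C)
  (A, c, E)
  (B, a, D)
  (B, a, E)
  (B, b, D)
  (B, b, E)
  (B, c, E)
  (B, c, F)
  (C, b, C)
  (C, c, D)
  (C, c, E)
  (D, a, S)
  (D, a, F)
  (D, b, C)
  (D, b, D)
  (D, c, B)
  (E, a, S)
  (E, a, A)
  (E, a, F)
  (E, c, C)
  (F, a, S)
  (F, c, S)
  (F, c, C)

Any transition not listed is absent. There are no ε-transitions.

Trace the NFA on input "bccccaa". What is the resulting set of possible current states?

Start in {S}.
Read 'b': S→{B, C, F}; now {B, C, F}.
Read 'c': B→{E, F}, C→{D, E}, F→{S, C}; now {S, C, D, E, F}.
Read 'c': S→∅, C→{D, E}, D→{B}, E→{C}, F→{S, C}; now {S, B, C, D, E}.
Read 'c': S→∅, B→{E, F}, C→{D, E}, D→{B}, E→{C}; now {B, C, D, E, F}.
Read 'c': B→{E, F}, C→{D, E}, D→{B}, E→{C}, F→{S, C}; now {S, B, C, D, E, F}.
Read 'a': S→∅, B→{D, E}, C→∅, D→{S, F}, E→{S, A, F}, F→{S}; now {S, A, D, E, F}.
Read 'a': S→∅, A→{B, D}, D→{S, F}, E→{S, A, F}, F→{S}; now {S, A, B, D, F}.

{S, A, B, D, F}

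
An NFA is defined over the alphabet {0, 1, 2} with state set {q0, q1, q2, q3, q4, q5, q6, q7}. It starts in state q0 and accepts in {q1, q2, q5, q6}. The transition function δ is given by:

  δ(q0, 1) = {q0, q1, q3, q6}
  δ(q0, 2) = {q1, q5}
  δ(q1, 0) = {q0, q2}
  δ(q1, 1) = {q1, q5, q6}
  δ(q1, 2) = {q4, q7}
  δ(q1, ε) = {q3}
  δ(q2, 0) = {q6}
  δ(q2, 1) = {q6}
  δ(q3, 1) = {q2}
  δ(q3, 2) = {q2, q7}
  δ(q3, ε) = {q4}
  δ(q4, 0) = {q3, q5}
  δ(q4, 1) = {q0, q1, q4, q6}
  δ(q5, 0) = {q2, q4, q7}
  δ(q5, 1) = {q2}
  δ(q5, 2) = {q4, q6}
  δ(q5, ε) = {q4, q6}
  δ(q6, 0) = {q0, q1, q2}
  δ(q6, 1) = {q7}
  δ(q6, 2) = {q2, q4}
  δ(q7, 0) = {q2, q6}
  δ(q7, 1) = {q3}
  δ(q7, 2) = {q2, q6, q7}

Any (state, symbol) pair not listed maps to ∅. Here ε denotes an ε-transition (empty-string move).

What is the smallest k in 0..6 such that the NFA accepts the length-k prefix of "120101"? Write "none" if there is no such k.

Start in {q0}.
Read '1': {q0} → {q0, q1, q3, q4, q6}.
None of the earlier sets intersect F, but {q0, q1, q3, q4, q6} does.

1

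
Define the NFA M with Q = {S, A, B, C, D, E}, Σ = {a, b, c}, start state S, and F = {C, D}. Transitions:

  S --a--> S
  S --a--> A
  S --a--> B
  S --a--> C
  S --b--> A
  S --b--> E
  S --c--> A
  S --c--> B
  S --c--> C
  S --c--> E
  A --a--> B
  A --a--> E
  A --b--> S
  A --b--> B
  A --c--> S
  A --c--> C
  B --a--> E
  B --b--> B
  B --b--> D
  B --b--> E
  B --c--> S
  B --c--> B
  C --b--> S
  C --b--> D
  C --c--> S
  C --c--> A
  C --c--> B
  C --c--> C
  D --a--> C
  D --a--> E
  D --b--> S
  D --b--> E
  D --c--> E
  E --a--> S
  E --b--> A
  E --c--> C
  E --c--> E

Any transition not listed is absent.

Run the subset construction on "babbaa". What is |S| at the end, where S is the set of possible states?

Start in {S}.
Read 'b': S→{A, E}; now {A, E}.
Read 'a': A→{B, E}, E→{S}; now {S, B, E}.
Read 'b': S→{A, E}, B→{B, D, E}, E→{A}; now {A, B, D, E}.
Read 'b': A→{S, B}, B→{B, D, E}, D→{S, E}, E→{A}; now {S, A, B, D, E}.
Read 'a': S→{S, A, B, C}, A→{B, E}, B→{E}, D→{C, E}, E→{S}; now {S, A, B, C, E}.
Read 'a': S→{S, A, B, C}, A→{B, E}, B→{E}, C→∅, E→{S}; now {S, A, B, C, E}.
That set has 5 states.

5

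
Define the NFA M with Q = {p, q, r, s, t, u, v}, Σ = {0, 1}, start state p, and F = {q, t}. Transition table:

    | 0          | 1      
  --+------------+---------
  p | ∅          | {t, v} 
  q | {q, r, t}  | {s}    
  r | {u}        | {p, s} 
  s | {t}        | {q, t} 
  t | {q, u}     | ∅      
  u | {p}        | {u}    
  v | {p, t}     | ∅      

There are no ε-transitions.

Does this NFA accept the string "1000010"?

Yes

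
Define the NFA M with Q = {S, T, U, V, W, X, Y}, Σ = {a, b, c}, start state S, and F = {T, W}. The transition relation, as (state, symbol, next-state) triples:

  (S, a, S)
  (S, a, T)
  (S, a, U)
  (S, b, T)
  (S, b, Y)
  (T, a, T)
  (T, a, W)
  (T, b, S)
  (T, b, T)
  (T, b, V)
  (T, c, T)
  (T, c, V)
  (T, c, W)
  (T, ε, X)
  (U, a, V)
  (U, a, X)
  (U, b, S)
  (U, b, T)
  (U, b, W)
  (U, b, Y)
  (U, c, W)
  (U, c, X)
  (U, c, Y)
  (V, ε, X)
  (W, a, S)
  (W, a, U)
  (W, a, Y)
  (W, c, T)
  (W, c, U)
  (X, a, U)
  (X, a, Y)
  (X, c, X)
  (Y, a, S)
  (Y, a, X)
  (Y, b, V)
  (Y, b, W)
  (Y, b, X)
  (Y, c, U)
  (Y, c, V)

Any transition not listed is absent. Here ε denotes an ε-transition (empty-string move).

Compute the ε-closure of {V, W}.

Begin with {V, W}.
ε-move V → X; add X.

{V, W, X}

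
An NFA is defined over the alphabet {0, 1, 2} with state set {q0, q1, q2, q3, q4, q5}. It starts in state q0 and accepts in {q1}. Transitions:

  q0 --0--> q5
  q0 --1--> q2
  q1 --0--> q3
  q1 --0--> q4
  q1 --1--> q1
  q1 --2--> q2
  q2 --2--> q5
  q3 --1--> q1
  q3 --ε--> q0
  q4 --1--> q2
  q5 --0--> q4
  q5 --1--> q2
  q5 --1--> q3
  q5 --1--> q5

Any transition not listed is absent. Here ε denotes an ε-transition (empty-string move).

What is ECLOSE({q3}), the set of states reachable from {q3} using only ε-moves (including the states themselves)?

{q0, q3}

Begin with {q3}.
ε-move q3 → q0; add q0.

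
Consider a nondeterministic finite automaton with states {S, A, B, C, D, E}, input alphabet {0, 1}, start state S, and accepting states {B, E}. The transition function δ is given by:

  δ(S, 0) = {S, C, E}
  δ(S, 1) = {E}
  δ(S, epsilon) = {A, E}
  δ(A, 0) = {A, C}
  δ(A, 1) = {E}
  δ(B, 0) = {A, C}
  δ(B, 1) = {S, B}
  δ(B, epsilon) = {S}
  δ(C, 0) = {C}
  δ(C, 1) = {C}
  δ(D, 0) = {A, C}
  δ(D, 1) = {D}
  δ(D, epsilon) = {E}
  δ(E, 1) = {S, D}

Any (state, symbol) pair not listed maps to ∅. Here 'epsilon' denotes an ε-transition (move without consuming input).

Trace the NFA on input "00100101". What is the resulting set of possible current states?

Start: ε-closure({S}) = {S, A, E}.
Read '0': {S, A, E} → {S, A, C, E}.
Read '0': {S, A, C, E} → {S, A, C, E}.
Read '1': {S, A, C, E} → {S, A, C, D, E}.
Read '0': {S, A, C, D, E} → {S, A, C, E}.
Read '0': {S, A, C, E} → {S, A, C, E}.
Read '1': {S, A, C, E} → {S, A, C, D, E}.
Read '0': {S, A, C, D, E} → {S, A, C, E}.
Read '1': {S, A, C, E} → {S, A, C, D, E}.

{S, A, C, D, E}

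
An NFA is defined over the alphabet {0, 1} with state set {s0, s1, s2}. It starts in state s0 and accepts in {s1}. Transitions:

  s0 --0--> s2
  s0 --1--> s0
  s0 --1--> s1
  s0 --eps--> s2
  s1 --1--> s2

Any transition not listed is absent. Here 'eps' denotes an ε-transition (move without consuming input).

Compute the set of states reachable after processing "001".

Start: ε-closure({s0}) = {s0, s2}.
Read '0': s0→{s2}, s2→∅; now {s2}.
Read '0': s2→∅; now ∅.
The set is empty and remains empty for the remaining 1 symbol.

∅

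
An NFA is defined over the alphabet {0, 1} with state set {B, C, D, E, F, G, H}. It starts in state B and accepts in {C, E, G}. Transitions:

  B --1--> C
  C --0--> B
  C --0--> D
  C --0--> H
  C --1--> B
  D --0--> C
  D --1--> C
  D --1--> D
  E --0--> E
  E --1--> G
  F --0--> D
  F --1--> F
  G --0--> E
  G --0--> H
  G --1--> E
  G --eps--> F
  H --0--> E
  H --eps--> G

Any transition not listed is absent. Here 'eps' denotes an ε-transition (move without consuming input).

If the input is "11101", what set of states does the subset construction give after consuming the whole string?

{C, D, E, F}

Start in {B}.
Read '1': {B} → {C}.
Read '1': {C} → {B}.
Read '1': {B} → {C}.
Read '0': {C} → {B, D, F, G, H}.
Read '1': {B, D, F, G, H} → {C, D, E, F}.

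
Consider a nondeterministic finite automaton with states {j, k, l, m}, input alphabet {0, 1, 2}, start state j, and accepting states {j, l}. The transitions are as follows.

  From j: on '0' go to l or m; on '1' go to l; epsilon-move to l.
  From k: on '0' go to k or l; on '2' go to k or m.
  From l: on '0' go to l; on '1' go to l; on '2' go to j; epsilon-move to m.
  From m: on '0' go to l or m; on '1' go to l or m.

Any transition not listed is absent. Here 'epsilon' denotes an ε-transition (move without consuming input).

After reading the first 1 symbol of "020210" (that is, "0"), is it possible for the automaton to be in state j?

No

Start: ε-closure({j}) = {j, l, m}.
Read '0': {j, l, m} → {l, m}.
State j is not in {l, m}.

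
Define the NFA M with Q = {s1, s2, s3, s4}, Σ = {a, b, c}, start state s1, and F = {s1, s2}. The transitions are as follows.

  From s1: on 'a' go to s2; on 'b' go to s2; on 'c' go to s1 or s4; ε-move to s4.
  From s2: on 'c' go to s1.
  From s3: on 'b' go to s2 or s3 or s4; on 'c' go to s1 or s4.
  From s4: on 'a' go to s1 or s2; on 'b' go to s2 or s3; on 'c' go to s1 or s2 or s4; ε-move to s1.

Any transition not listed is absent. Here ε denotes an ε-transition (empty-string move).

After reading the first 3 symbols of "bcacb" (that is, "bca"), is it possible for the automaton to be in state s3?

Start: ε-closure({s1}) = {s1, s4}.
Read 'b': s1→{s2}, s4→{s2, s3}; now {s2, s3}.
Read 'c': s2→{s1}, s3→{s1, s4}; now {s1, s4}.
Read 'a': s1→{s2}, s4→{s1, s2}; union {s1, s2}; ε-closure = {s1, s2, s4}.
State s3 is not in {s1, s2, s4}.

No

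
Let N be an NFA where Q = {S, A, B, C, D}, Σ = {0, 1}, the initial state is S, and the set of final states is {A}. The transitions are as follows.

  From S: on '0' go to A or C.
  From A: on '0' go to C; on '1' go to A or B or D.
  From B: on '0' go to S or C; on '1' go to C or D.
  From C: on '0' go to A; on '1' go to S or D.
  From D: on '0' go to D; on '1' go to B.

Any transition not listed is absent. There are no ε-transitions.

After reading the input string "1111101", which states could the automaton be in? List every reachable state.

∅

Start in {S}.
Read '1': {S} → ∅.
The set is empty and remains empty for the remaining 6 symbols.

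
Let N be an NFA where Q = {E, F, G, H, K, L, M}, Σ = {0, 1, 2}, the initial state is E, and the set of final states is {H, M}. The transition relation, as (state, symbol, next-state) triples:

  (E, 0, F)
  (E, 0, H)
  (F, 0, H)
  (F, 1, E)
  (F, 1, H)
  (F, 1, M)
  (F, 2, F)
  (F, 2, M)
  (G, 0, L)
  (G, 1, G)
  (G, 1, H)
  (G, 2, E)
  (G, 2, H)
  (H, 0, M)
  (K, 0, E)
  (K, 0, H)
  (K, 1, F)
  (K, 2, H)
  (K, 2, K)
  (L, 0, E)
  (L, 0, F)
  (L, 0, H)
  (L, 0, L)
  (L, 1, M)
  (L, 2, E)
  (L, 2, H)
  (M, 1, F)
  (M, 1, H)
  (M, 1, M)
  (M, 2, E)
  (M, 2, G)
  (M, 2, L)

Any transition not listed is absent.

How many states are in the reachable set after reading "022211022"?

Start in {E}.
Read '0': {E} → {F, H}.
Read '2': {F, H} → {F, M}.
Read '2': {F, M} → {E, F, G, L, M}.
Read '2': {E, F, G, L, M} → {E, F, G, H, L, M}.
Read '1': {E, F, G, H, L, M} → {E, F, G, H, M}.
Read '1': {E, F, G, H, M} → {E, F, G, H, M}.
Read '0': {E, F, G, H, M} → {F, H, L, M}.
Read '2': {F, H, L, M} → {E, F, G, H, L, M}.
Read '2': {E, F, G, H, L, M} → {E, F, G, H, L, M}.
That set has 6 states.

6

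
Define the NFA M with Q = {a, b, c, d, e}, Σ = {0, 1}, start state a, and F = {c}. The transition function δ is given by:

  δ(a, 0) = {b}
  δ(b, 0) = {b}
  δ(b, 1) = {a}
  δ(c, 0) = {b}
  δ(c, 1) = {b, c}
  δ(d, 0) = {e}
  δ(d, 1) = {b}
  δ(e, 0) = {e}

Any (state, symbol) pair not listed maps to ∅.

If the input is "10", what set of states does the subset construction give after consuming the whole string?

∅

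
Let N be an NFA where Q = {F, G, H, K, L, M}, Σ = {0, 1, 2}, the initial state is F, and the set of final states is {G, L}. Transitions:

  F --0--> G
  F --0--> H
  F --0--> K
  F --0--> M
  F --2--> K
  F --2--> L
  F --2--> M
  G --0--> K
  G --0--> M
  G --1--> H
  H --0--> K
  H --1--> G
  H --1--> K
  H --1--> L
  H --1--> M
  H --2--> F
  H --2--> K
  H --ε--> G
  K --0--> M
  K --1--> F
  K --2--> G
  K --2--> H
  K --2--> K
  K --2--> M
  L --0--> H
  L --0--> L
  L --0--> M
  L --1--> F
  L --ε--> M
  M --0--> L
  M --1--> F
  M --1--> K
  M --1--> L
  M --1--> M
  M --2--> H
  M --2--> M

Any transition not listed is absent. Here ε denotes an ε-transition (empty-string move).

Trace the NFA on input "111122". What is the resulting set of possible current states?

∅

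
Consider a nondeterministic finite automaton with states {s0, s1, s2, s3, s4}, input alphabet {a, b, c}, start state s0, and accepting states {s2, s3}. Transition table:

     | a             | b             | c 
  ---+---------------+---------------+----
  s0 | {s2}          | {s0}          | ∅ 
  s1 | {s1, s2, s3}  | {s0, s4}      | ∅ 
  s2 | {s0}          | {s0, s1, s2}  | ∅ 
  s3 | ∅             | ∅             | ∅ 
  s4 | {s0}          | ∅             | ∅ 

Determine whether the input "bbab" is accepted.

Yes

Start in {s0}.
Read 'b': s0→{s0}; now {s0}.
Read 'b': s0→{s0}; now {s0}.
Read 'a': s0→{s2}; now {s2}.
Read 'b': s2→{s0, s1, s2}; now {s0, s1, s2}.
The final set {s0, s1, s2} contains the accepting state s2.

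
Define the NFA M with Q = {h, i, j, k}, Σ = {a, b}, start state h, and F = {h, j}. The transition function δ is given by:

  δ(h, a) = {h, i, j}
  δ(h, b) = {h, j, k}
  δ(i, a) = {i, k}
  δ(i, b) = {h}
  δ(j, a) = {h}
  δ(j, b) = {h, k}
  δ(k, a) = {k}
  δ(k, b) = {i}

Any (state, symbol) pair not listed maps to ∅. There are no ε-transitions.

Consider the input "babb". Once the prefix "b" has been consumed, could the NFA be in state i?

Start in {h}.
Read 'b': h→{h, j, k}; now {h, j, k}.
State i is not in {h, j, k}.

No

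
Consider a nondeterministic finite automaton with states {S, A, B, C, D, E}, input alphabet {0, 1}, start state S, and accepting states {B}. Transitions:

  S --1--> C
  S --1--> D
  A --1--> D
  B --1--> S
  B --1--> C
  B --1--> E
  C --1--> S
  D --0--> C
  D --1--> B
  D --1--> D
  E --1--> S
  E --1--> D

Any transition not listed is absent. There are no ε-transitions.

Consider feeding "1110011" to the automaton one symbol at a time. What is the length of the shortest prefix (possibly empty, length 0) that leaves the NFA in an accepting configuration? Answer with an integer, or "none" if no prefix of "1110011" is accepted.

2

Start in {S}.
Read '1': {S} → {C, D}.
Read '1': {C, D} → {S, B, D}.
None of the earlier sets intersect F, but {S, B, D} does.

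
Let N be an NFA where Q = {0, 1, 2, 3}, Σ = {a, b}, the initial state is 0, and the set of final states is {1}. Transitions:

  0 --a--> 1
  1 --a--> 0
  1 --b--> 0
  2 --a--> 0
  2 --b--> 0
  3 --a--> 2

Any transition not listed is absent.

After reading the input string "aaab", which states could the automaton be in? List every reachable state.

{0}

Start in {0}.
Read 'a': 0→{1}; now {1}.
Read 'a': 1→{0}; now {0}.
Read 'a': 0→{1}; now {1}.
Read 'b': 1→{0}; now {0}.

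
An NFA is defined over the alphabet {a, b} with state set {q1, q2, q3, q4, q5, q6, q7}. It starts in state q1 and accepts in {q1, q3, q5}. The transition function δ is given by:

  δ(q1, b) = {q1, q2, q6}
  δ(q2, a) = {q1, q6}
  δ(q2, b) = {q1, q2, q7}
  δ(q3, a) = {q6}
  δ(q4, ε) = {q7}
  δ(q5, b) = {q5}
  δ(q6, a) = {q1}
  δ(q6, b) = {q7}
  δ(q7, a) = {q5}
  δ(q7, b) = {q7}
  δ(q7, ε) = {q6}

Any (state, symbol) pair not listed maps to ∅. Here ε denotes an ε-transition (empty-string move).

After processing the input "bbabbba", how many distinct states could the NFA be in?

3

Start in {q1}.
Read 'b': q1→{q1, q2, q6}; now {q1, q2, q6}.
Read 'b': q1→{q1, q2, q6}, q2→{q1, q2, q7}, q6→{q7}; now {q1, q2, q6, q7}.
Read 'a': q1→∅, q2→{q1, q6}, q6→{q1}, q7→{q5}; now {q1, q5, q6}.
Read 'b': q1→{q1, q2, q6}, q5→{q5}, q6→{q7}; now {q1, q2, q5, q6, q7}.
Read 'b': q1→{q1, q2, q6}, q2→{q1, q2, q7}, q5→{q5}, q6→{q7}, q7→{q7}; now {q1, q2, q5, q6, q7}.
Read 'b': q1→{q1, q2, q6}, q2→{q1, q2, q7}, q5→{q5}, q6→{q7}, q7→{q7}; now {q1, q2, q5, q6, q7}.
Read 'a': q1→∅, q2→{q1, q6}, q5→∅, q6→{q1}, q7→{q5}; now {q1, q5, q6}.
That set has 3 states.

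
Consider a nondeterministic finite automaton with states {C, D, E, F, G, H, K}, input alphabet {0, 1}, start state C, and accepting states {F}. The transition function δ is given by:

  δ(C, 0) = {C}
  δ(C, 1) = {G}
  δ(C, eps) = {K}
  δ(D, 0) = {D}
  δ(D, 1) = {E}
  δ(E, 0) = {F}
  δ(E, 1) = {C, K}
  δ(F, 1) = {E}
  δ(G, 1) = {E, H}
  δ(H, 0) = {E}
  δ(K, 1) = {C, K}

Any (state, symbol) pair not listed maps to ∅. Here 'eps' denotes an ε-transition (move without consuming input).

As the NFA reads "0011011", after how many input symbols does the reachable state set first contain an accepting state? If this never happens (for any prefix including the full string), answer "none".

Start: ε-closure({C}) = {C, K}.
Read '0': {C, K} → {C, K}.
Read '0': {C, K} → {C, K}.
Read '1': {C, K} → {C, G, K}.
Read '1': {C, G, K} → {C, E, G, H, K}.
Read '0': {C, E, G, H, K} → {C, E, F, K}.
None of the earlier sets intersect F, but {C, E, F, K} does.

5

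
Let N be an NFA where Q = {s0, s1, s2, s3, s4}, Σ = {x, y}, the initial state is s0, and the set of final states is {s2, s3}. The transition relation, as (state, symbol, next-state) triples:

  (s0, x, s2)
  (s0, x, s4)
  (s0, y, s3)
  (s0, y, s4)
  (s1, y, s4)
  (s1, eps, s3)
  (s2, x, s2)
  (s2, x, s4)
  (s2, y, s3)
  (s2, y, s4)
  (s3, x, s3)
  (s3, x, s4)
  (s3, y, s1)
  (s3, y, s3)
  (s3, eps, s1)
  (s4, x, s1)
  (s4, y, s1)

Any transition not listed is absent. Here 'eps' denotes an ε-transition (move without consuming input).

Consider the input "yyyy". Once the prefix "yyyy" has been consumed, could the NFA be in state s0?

No

Start in {s0}.
Read 'y': s0→{s3, s4}; union {s3, s4}; ε-closure = {s1, s3, s4}.
Read 'y': s1→{s4}, s3→{s1, s3}, s4→{s1}; now {s1, s3, s4}.
Read 'y': s1→{s4}, s3→{s1, s3}, s4→{s1}; now {s1, s3, s4}.
Read 'y': s1→{s4}, s3→{s1, s3}, s4→{s1}; now {s1, s3, s4}.
State s0 is not in {s1, s3, s4}.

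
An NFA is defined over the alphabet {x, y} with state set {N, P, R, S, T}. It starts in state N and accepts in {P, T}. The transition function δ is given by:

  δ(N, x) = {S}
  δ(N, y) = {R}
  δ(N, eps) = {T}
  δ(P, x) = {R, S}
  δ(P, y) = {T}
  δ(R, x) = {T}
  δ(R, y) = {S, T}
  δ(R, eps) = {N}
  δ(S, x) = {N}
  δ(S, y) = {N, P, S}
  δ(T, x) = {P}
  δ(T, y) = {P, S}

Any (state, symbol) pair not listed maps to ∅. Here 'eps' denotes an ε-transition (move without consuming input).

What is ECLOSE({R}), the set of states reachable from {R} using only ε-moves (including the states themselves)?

{N, R, T}

Begin with {R}.
ε-move R → N; add N.
ε-move N → T; add T.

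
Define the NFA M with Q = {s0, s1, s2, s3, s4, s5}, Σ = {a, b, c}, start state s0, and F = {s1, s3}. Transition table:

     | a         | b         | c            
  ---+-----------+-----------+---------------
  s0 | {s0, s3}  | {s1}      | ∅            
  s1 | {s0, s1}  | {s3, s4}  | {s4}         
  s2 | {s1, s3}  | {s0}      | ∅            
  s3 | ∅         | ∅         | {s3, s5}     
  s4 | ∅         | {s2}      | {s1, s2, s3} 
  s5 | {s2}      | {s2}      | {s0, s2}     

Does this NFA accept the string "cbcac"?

Start in {s0}.
Read 'c': s0→∅; now ∅.
The set is empty and remains empty for the remaining 4 symbols.
The final set ∅ contains no accepting state.

No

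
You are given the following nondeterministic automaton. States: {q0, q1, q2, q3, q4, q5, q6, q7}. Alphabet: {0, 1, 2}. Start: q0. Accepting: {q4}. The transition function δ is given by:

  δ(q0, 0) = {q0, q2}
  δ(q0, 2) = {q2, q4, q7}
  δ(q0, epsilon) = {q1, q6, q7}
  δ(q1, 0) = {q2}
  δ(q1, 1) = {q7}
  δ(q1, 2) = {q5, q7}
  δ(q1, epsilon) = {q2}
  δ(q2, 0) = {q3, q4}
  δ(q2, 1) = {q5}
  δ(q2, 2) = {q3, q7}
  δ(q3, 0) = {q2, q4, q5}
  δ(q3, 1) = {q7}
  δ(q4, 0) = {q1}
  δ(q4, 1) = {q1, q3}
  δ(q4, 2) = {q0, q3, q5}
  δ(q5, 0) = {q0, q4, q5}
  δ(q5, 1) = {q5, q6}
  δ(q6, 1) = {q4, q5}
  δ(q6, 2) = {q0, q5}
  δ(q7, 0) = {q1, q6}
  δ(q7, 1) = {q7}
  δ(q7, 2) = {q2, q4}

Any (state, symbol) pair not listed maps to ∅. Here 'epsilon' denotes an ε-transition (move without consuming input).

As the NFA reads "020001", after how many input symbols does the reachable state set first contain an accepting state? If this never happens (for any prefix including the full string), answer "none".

1

Start: ε-closure({q0}) = {q0, q1, q2, q6, q7}.
Read '0': {q0, q1, q2, q6, q7} → {q0, q1, q2, q3, q4, q6, q7}.
None of the earlier sets intersect F, but {q0, q1, q2, q3, q4, q6, q7} does.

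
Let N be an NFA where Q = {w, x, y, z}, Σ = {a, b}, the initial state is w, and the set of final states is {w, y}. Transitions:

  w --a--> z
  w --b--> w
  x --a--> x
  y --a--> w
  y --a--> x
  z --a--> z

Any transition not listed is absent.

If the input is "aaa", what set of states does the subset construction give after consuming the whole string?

{z}

Start in {w}.
Read 'a': w→{z}; now {z}.
Read 'a': z→{z}; now {z}.
Read 'a': z→{z}; now {z}.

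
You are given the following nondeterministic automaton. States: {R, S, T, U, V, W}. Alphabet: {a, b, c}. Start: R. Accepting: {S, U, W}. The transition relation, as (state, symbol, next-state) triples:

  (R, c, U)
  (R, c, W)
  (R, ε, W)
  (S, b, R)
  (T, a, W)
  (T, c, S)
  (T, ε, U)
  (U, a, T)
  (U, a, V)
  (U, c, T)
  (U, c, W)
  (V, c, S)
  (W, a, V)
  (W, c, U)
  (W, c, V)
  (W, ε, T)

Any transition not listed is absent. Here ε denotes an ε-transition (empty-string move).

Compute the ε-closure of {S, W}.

Begin with {S, W}.
ε-move W → T; add T.
ε-move T → U; add U.

{S, T, U, W}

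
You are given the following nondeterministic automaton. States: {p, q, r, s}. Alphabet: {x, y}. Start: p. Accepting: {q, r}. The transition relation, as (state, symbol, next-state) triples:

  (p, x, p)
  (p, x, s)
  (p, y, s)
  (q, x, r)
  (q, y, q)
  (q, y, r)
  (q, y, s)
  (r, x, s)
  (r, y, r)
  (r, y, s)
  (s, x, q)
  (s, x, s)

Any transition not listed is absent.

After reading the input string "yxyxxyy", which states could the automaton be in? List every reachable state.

{q, r, s}

Start in {p}.
Read 'y': p→{s}; now {s}.
Read 'x': s→{q, s}; now {q, s}.
Read 'y': q→{q, r, s}, s→∅; now {q, r, s}.
Read 'x': q→{r}, r→{s}, s→{q, s}; now {q, r, s}.
Read 'x': q→{r}, r→{s}, s→{q, s}; now {q, r, s}.
Read 'y': q→{q, r, s}, r→{r, s}, s→∅; now {q, r, s}.
Read 'y': q→{q, r, s}, r→{r, s}, s→∅; now {q, r, s}.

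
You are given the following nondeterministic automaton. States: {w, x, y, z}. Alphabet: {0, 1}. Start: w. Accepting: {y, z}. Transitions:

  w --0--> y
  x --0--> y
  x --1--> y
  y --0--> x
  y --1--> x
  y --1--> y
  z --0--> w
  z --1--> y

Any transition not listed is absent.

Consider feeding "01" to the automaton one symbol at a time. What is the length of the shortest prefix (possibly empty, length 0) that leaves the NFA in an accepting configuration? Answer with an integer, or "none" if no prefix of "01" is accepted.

Start in {w}.
Read '0': w→{y}; now {y}.
None of the earlier sets intersect F, but {y} does.

1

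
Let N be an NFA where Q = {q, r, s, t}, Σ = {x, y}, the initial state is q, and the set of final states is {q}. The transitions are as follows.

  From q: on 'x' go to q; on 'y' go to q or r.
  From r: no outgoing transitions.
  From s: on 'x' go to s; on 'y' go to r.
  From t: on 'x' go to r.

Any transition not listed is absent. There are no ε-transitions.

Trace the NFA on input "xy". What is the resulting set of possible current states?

{q, r}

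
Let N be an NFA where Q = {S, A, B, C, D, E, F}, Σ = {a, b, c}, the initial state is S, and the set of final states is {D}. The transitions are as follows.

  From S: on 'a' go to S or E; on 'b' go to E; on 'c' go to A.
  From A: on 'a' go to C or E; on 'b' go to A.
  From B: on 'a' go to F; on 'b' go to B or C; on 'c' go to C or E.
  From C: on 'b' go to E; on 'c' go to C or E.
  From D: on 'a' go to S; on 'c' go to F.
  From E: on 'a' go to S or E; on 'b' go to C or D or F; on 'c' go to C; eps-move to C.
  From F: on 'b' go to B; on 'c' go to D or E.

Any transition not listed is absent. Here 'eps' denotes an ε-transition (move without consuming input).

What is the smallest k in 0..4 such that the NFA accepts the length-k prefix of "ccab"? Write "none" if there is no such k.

none

Start in {S}.
Read 'c': S→{A}; now {A}.
Read 'c': A→∅; now ∅.
The set is empty and remains empty for the remaining 2 symbols.
No reachable set along the way intersects F.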